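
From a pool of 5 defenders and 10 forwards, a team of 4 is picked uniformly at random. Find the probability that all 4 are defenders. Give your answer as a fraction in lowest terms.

There are C(15,4) = 1365 possible selections.
Selections with all defenders: C(5,4) = 5.
Probability = 5/1365 = 1/273.

1/273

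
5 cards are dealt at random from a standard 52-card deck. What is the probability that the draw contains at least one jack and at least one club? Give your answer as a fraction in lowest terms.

There are C(52,5) = 2598960 possible draws.
By inclusion-exclusion on the complements, draws missing all jacks or all clubs: C(48,5) + C(39,5) − C(36,5) = 1712304 + 575757 − 376992 = 1911069.
So draws with at least one of each: 2598960 − 1911069 = 687891, probability 687891/2598960 = 229297/866320.

229297/866320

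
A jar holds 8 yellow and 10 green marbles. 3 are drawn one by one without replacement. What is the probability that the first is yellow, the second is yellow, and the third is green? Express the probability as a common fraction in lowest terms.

Multiply the conditional probabilities at each draw: 8/18 · 7/17 · 10/16 = 560/4896 = 35/306.

35/306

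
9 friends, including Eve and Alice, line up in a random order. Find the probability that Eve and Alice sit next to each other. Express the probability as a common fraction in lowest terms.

There are 9! = 362880 arrangements.
Treat Eve and Alice as a block: 8! arrangements of the blocks × 2 orders within the block = 2·40320 = 80640.
Probability = 80640/362880 = 2/9.

2/9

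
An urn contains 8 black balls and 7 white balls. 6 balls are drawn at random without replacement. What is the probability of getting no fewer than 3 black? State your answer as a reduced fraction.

10/13

Total selections: C(15,6) = 5005.
Count the complement (fewer than 3 black): C(8,0)·C(7,6) + C(8,1)·C(7,5) + C(8,2)·C(7,4) = 7 + 168 + 980 = 1155.
Probability = 1 − 1155/5005 = 3850/5005 = 10/13.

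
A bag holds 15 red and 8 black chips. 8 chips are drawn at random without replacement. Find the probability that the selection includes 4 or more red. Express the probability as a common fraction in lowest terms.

There are C(23,8) = 490314 ways to choose the 8.
Favorable selections (4 or more red): C(15,4)·C(8,4) + C(15,5)·C(8,3) + C(15,6)·C(8,2) + C(15,7)·C(8,1) + C(15,8)·C(8,0) = 95550 + 168168 + 140140 + 51480 + 6435 = 461773.
Probability = 461773/490314.

461773/490314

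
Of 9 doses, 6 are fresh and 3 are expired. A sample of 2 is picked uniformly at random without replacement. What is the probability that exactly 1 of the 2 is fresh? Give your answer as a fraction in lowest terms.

1/2

Total number of selections: C(9,2) = 36.
Selections with exactly 1 fresh: choose 1 of the 6 fresh and 1 of the 3 expired, C(6,1)·C(3,1) = 6·3 = 18.
Probability = 18/36 = 1/2.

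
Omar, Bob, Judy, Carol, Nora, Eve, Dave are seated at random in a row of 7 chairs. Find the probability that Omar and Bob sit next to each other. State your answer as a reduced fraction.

There are 7! = 5040 arrangements.
Treat Omar and Bob as a block: 6! arrangements of the blocks × 2 orders within the block = 2·720 = 1440.
Probability = 1440/5040 = 2/7.

2/7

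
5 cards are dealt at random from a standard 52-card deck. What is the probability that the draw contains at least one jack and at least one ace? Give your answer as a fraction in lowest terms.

6509/64974

There are C(52,5) = 2598960 possible draws.
By inclusion-exclusion on the complements, draws missing all jacks or all aces: C(48,5) + C(48,5) − C(44,5) = 1712304 + 1712304 − 1086008 = 2338600.
So draws with at least one of each: 2598960 − 2338600 = 260360, probability 260360/2598960 = 6509/64974.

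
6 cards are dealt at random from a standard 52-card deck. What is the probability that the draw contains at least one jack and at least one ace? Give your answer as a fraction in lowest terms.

718637/5089630

There are C(52,6) = 20358520 possible draws.
By inclusion-exclusion on the complements, draws missing all jacks or all aces: C(48,6) + C(48,6) − C(44,6) = 12271512 + 12271512 − 7059052 = 17483972.
So draws with at least one of each: 20358520 − 17483972 = 2874548, probability 2874548/20358520 = 718637/5089630.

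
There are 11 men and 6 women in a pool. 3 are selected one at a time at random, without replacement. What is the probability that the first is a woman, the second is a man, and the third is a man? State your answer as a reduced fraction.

11/68

Multiply the conditional probabilities at each draw: 6/17 · 11/16 · 10/15 = 660/4080 = 11/68.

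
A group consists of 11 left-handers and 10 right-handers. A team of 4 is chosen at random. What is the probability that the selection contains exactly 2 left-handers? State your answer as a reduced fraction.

There are C(21,4) = 5985 ways to choose 4 from 21.
Selections with exactly 2 left-handers: choose 2 of the 11 left-handers and 2 of the 10 right-handers, C(11,2)·C(10,2) = 55·45 = 2475.
Probability = 2475/5985 = 55/133.

55/133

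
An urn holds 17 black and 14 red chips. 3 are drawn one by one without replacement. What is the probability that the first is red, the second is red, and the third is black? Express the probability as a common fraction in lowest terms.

1547/13485

Multiply the conditional probabilities at each draw: 14/31 · 13/30 · 17/29 = 3094/26970 = 1547/13485.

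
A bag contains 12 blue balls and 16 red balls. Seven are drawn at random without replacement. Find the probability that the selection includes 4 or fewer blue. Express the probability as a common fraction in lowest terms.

Total selections: C(28,7) = 1184040.
Count the complement (more than 4 blue): C(12,5)·C(16,2) + C(12,6)·C(16,1) + C(12,7)·C(16,0) = 95040 + 14784 + 792 = 110616.
Probability = 1 − 110616/1184040 = 1073424/1184040 = 4066/4485.

4066/4485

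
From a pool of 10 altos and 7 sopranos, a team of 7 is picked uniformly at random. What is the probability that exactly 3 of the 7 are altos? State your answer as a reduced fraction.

525/2431

There are C(17,7) = 19448 ways to choose 7 from 17.
Selections with exactly 3 altos: choose 3 of the 10 altos and 4 of the 7 sopranos, C(10,3)·C(7,4) = 120·35 = 4200.
Probability = 4200/19448 = 525/2431.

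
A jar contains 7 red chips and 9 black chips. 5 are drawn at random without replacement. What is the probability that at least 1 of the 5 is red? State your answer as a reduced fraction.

101/104

Total selections: C(16,5) = 4368.
Favorable selections (at least 1 red): C(7,1)·C(9,4) + C(7,2)·C(9,3) + C(7,3)·C(9,2) + C(7,4)·C(9,1) + C(7,5)·C(9,0) = 882 + 1764 + 1260 + 315 + 21 = 4242.
Probability = 4242/4368 = 101/104.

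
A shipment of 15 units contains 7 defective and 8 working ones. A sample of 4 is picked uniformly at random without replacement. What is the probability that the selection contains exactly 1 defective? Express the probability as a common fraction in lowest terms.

56/195

Total number of selections: C(15,4) = 1365.
Selections with exactly 1 defective: choose 1 of the 7 defective and 3 of the 8 working, C(7,1)·C(8,3) = 7·56 = 392.
Probability = 392/1365 = 56/195.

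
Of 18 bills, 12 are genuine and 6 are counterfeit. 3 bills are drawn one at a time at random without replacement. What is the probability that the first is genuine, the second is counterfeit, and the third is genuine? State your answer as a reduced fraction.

11/68

Multiply the conditional probabilities at each draw: 12/18 · 6/17 · 11/16 = 792/4896 = 11/68.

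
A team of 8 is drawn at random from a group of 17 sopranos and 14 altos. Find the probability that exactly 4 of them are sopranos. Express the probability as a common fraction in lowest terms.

There are C(31,8) = 7888725 ways to choose 8 from 31.
Selections with exactly 4 sopranos: choose 4 of the 17 sopranos and 4 of the 14 altos, C(17,4)·C(14,4) = 2380·1001 = 2382380.
Probability = 2382380/7888725 = 36652/121365.

36652/121365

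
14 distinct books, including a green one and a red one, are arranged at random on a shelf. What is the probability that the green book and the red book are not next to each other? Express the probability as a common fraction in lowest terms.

6/7

There are 14! = 87178291200 arrangements.
Arrangements with the green book and the red book adjacent: 2·13! = 12454041600.
So not adjacent: 87178291200 − 12454041600 = 74724249600, probability 74724249600/87178291200 = 6/7.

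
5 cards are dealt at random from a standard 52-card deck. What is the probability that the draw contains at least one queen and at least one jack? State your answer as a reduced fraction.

There are C(52,5) = 2598960 possible draws.
By inclusion-exclusion on the complements, draws missing all queens or all jacks: C(48,5) + C(48,5) − C(44,5) = 1712304 + 1712304 − 1086008 = 2338600.
So draws with at least one of each: 2598960 − 2338600 = 260360, probability 260360/2598960 = 6509/64974.

6509/64974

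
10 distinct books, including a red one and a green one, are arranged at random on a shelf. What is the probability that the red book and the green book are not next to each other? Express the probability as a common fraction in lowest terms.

There are 10! = 3628800 arrangements.
Arrangements with the red book and the green book adjacent: 2·9! = 725760.
So not adjacent: 3628800 − 725760 = 2903040, probability 2903040/3628800 = 4/5.

4/5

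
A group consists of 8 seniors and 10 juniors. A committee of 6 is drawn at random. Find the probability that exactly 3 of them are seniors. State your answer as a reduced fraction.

80/221

Total number of selections: C(18,6) = 18564.
Selections with exactly 3 seniors: choose 3 of the 8 seniors and 3 of the 10 juniors, C(8,3)·C(10,3) = 56·120 = 6720.
Probability = 6720/18564 = 80/221.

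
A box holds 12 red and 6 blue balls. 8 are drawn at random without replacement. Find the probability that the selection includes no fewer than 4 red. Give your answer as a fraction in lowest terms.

Total selections: C(18,8) = 43758.
Count the complement (fewer than 4 red): C(12,2)·C(6,6) + C(12,3)·C(6,5) = 66 + 1320 = 1386.
Probability = 1 − 1386/43758 = 42372/43758 = 214/221.

214/221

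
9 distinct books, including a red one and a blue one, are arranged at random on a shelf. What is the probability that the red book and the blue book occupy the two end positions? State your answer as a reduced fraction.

There are 9! = 362880 arrangements.
Place the red book and the blue book at the ends in 2 ways, arrange the remaining 7 in 7! = 5040 ways: 2·5040 = 10080.
Probability = 10080/362880 = 1/36.

1/36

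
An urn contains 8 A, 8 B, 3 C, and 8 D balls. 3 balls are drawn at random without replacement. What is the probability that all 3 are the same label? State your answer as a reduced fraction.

There are C(27,3) = 2925 ways to draw 3 balls.
All same label: C(8,3) + C(8,3) + C(3,3) + C(8,3) = 56 + 56 + 1 + 56 = 169.
Probability = 169/2925 = 13/225.

13/225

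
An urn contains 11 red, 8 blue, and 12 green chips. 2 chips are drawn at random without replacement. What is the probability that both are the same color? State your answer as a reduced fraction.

There are C(31,2) = 465 ways to draw 2 chips.
All same color: C(11,2) + C(8,2) + C(12,2) = 55 + 28 + 66 = 149.
Probability = 149/465.

149/465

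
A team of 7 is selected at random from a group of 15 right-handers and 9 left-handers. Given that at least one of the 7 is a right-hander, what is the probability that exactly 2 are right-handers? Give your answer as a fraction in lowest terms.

Work in counts. Selections with at least one right-hander: C(24,7) − C(9,7) = 346104 − 36 = 346068.
Of those, selections where exactly 2 are right-handers: C(15,2)·C(9,5) = 105·126 = 13230.
Conditional probability = 13230/346068 = 735/19226.

735/19226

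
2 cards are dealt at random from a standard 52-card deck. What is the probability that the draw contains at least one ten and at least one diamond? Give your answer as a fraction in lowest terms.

29/442

There are C(52,2) = 1326 possible draws.
By inclusion-exclusion on the complements, draws missing all tens or all diamonds: C(48,2) + C(39,2) − C(36,2) = 1128 + 741 − 630 = 1239.
So draws with at least one of each: 1326 − 1239 = 87, probability 87/1326 = 29/442.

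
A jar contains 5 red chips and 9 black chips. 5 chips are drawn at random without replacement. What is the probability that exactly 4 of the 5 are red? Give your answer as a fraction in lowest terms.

The sample space is all 5-subsets of the 14: C(14,5) = 2002.
Selections with exactly 4 red: choose 4 of the 5 red and 1 of the 9 black, C(5,4)·C(9,1) = 5·9 = 45.
Probability = 45/2002.

45/2002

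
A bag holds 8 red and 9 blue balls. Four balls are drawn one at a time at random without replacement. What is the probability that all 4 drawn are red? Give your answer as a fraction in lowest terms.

1/34

Multiply the conditional probabilities at each draw: 8/17 · 7/16 · 6/15 · 5/14 = 1680/57120 = 1/34.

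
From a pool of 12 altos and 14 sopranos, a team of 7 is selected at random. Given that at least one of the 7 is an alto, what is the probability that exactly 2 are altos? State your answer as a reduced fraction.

Work in counts. Selections with at least one alto: C(26,7) − C(14,7) = 657800 − 3432 = 654368.
Of those, selections where exactly 2 are altos: C(12,2)·C(14,5) = 66·2002 = 132132.
Conditional probability = 132132/654368 = 21/104.

21/104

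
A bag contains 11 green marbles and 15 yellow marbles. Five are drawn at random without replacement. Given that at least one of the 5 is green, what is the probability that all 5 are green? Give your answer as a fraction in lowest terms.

42/5707

Work in counts. Selections with at least one green: C(26,5) − C(15,5) = 65780 − 3003 = 62777.
Of those, selections where all 5 are green: C(11,5) = 462.
Conditional probability = 462/62777 = 42/5707.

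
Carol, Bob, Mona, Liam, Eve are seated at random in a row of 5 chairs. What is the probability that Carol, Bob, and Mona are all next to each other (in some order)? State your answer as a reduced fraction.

3/10

There are 5! = 120 arrangements.
Treat the three as one block: 3! placements × 3! orders within the block = 6·6 = 36.
Probability = 36/120 = 3/10.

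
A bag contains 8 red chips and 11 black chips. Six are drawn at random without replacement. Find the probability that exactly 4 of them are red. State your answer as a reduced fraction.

There are C(19,6) = 27132 ways to choose 6 from 19.
Selections with exactly 4 red: choose 4 of the 8 red and 2 of the 11 black, C(8,4)·C(11,2) = 70·55 = 3850.
Probability = 3850/27132 = 275/1938.

275/1938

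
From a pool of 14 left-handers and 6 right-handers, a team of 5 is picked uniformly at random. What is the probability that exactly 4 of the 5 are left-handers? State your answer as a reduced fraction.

1001/2584

Total number of selections: C(20,5) = 15504.
Selections with exactly 4 left-handers: choose 4 of the 14 left-handers and 1 of the 6 right-handers, C(14,4)·C(6,1) = 1001·6 = 6006.
Probability = 6006/15504 = 1001/2584.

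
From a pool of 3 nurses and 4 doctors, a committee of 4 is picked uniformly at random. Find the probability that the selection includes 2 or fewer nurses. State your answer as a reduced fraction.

31/35

Total selections: C(7,4) = 35.
The complement is exactly 3 nurses: C(3,3)·C(4,1) = 4.
Probability = 1 − 4/35 = 31/35.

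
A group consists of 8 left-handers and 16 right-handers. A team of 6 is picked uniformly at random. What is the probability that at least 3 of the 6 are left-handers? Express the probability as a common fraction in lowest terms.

1453/4807

Total selections: C(24,6) = 134596.
Count the complement (fewer than 3 left-handers): C(8,0)·C(16,6) + C(8,1)·C(16,5) + C(8,2)·C(16,4) = 8008 + 34944 + 50960 = 93912.
Probability = 1 − 93912/134596 = 40684/134596 = 1453/4807.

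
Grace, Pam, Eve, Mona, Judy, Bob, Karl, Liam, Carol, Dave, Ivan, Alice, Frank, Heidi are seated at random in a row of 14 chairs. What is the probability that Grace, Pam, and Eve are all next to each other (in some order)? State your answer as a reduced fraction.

There are 14! = 87178291200 arrangements.
Treat the three as one block: 12! placements × 3! orders within the block = 479001600·6 = 2874009600.
Probability = 2874009600/87178291200 = 3/91.

3/91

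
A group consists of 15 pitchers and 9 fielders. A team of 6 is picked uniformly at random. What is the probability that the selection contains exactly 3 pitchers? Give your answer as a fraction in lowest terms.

The sample space is all 6-subsets of the 24: C(24,6) = 134596.
Selections with exactly 3 pitchers: choose 3 of the 15 pitchers and 3 of the 9 fielders, C(15,3)·C(9,3) = 455·84 = 38220.
Probability = 38220/134596 = 1365/4807.

1365/4807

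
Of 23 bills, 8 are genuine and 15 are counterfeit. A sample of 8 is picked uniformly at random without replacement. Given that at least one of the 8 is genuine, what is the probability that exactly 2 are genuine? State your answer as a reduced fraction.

12740/43989

Work in counts. Selections with at least one genuine: C(23,8) − C(15,8) = 490314 − 6435 = 483879.
Of those, selections where exactly 2 are genuine: C(8,2)·C(15,6) = 28·5005 = 140140.
Conditional probability = 140140/483879 = 12740/43989.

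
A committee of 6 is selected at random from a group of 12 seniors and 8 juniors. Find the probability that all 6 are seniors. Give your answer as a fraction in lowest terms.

There are C(20,6) = 38760 possible selections.
Selections with all seniors: C(12,6) = 924.
Probability = 924/38760 = 77/3230.

77/3230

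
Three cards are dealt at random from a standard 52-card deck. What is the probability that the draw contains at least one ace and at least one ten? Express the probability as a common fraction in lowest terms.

188/5525

There are C(52,3) = 22100 possible draws.
By inclusion-exclusion on the complements, draws missing all aces or all tens: C(48,3) + C(48,3) − C(44,3) = 17296 + 17296 − 13244 = 21348.
So draws with at least one of each: 22100 − 21348 = 752, probability 752/22100 = 188/5525.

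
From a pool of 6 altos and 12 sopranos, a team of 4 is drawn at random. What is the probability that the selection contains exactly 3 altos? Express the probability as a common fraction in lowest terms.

There are C(18,4) = 3060 ways to choose 4 from 18.
Selections with exactly 3 altos: choose 3 of the 6 altos and 1 of the 12 sopranos, C(6,3)·C(12,1) = 20·12 = 240.
Probability = 240/3060 = 4/51.

4/51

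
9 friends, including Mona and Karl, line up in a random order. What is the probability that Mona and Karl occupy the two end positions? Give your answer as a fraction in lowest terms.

There are 9! = 362880 arrangements.
Place Mona and Karl at the ends in 2 ways, arrange the remaining 7 in 7! = 5040 ways: 2·5040 = 10080.
Probability = 10080/362880 = 1/36.

1/36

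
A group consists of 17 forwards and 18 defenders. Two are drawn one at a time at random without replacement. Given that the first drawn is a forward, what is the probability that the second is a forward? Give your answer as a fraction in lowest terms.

8/17

After removing one forward, 34 remain: 16 forwards and 18 defenders.
So the probability the next is a forward is 16/34 = 8/17.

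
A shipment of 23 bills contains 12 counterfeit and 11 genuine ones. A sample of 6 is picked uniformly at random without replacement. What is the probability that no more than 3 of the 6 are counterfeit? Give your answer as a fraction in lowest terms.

1942/3059

Total selections: C(23,6) = 100947.
Favorable selections (no more than 3 counterfeit): C(12,0)·C(11,6) + C(12,1)·C(11,5) + C(12,2)·C(11,4) + C(12,3)·C(11,3) = 462 + 5544 + 21780 + 36300 = 64086.
Probability = 64086/100947 = 1942/3059.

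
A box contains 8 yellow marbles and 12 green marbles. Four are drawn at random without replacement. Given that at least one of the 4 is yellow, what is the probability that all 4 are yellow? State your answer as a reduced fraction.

Work in counts. Selections with at least one yellow: C(20,4) − C(12,4) = 4845 − 495 = 4350.
Of those, selections where all 4 are yellow: C(8,4) = 70.
Conditional probability = 70/4350 = 7/435.

7/435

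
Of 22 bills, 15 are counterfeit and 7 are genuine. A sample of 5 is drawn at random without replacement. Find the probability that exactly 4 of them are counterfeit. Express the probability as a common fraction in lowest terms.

455/1254

The sample space is all 5-subsets of the 22: C(22,5) = 26334.
Selections with exactly 4 counterfeit: choose 4 of the 15 counterfeit and 1 of the 7 genuine, C(15,4)·C(7,1) = 1365·7 = 9555.
Probability = 9555/26334 = 455/1254.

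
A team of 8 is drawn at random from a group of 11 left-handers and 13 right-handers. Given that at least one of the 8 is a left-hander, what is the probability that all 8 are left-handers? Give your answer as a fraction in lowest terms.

5/22248

Work in counts. Selections with at least one left-hander: C(24,8) − C(13,8) = 735471 − 1287 = 734184.
Of those, selections where all 8 are left-handers: C(11,8) = 165.
Conditional probability = 165/734184 = 5/22248.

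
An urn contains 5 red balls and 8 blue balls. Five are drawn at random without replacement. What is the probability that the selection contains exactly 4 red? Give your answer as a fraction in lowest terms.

The sample space is all 5-subsets of the 13: C(13,5) = 1287.
Selections with exactly 4 red: choose 4 of the 5 red and 1 of the 8 blue, C(5,4)·C(8,1) = 5·8 = 40.
Probability = 40/1287.

40/1287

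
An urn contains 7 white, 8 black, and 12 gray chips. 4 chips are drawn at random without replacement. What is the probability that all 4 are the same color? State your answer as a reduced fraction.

There are C(27,4) = 17550 ways to draw 4 chips.
All same color: C(7,4) + C(8,4) + C(12,4) = 35 + 70 + 495 = 600.
Probability = 600/17550 = 4/117.

4/117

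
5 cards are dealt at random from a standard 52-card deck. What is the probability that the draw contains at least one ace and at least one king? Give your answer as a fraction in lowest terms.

6509/64974

There are C(52,5) = 2598960 possible draws.
By inclusion-exclusion on the complements, draws missing all aces or all kings: C(48,5) + C(48,5) − C(44,5) = 1712304 + 1712304 − 1086008 = 2338600.
So draws with at least one of each: 2598960 − 2338600 = 260360, probability 260360/2598960 = 6509/64974.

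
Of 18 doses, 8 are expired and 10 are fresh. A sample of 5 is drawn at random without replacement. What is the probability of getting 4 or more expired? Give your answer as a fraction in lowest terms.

3/34

There are C(18,5) = 8568 ways to choose the 5.
Favorable selections (4 or more expired): C(8,4)·C(10,1) + C(8,5)·C(10,0) = 700 + 56 = 756.
Probability = 756/8568 = 3/34.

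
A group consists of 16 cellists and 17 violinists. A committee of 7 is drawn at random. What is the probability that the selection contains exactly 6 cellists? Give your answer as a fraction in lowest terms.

There are C(33,7) = 4272048 ways to choose 7 from 33.
Selections with exactly 6 cellists: choose 6 of the 16 cellists and 1 of the 17 violinists, C(16,6)·C(17,1) = 8008·17 = 136136.
Probability = 136136/4272048 = 1547/48546.

1547/48546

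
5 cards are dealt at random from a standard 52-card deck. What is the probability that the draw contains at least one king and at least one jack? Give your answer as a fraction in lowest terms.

6509/64974

There are C(52,5) = 2598960 possible draws.
By inclusion-exclusion on the complements, draws missing all kings or all jacks: C(48,5) + C(48,5) − C(44,5) = 1712304 + 1712304 − 1086008 = 2338600.
So draws with at least one of each: 2598960 − 2338600 = 260360, probability 260360/2598960 = 6509/64974.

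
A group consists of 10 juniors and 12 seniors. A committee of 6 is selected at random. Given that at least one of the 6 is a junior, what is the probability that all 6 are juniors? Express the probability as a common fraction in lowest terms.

10/3509

Work in counts. Selections with at least one junior: C(22,6) − C(12,6) = 74613 − 924 = 73689.
Of those, selections where all 6 are juniors: C(10,6) = 210.
Conditional probability = 210/73689 = 10/3509.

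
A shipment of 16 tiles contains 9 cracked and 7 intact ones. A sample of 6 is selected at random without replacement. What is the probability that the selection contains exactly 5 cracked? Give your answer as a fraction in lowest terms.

63/572

There are C(16,6) = 8008 ways to choose 6 from 16.
Selections with exactly 5 cracked: choose 5 of the 9 cracked and 1 of the 7 intact, C(9,5)·C(7,1) = 126·7 = 882.
Probability = 882/8008 = 63/572.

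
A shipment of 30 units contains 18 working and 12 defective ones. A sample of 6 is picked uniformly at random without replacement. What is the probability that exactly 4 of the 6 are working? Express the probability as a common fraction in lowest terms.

The sample space is all 6-subsets of the 30: C(30,6) = 593775.
Selections with exactly 4 working: choose 4 of the 18 working and 2 of the 12 defective, C(18,4)·C(12,2) = 3060·66 = 201960.
Probability = 201960/593775 = 4488/13195.

4488/13195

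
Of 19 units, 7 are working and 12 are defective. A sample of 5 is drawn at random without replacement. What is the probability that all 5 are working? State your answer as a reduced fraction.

There are C(19,5) = 11628 possible selections.
Selections with all working: C(7,5) = 21.
Probability = 21/11628 = 7/3876.

7/3876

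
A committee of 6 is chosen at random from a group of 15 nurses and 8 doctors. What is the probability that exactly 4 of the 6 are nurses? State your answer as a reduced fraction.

1820/4807

The sample space is all 6-subsets of the 23: C(23,6) = 100947.
Selections with exactly 4 nurses: choose 4 of the 15 nurses and 2 of the 8 doctors, C(15,4)·C(8,2) = 1365·28 = 38220.
Probability = 38220/100947 = 1820/4807.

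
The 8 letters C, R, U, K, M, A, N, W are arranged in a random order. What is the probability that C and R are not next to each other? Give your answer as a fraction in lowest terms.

There are 8! = 40320 arrangements.
Arrangements with C and R adjacent: 2·7! = 10080.
So not adjacent: 40320 − 10080 = 30240, probability 30240/40320 = 3/4.

3/4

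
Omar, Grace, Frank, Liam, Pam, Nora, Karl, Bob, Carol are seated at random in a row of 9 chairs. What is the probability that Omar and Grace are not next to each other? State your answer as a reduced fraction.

7/9

There are 9! = 362880 arrangements.
Arrangements with Omar and Grace adjacent: 2·8! = 80640.
So not adjacent: 362880 − 80640 = 282240, probability 282240/362880 = 7/9.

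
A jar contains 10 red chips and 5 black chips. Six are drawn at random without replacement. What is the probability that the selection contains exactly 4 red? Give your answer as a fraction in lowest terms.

60/143

There are C(15,6) = 5005 ways to choose 6 from 15.
Selections with exactly 4 red: choose 4 of the 10 red and 2 of the 5 black, C(10,4)·C(5,2) = 210·10 = 2100.
Probability = 2100/5005 = 60/143.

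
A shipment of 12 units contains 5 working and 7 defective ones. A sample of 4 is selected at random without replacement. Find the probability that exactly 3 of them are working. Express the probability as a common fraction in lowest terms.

14/99

Total number of selections: C(12,4) = 495.
Selections with exactly 3 working: choose 3 of the 5 working and 1 of the 7 defective, C(5,3)·C(7,1) = 10·7 = 70.
Probability = 70/495 = 14/99.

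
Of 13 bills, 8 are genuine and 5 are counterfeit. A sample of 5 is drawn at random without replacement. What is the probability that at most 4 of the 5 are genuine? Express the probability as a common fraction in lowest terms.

There are C(13,5) = 1287 ways to choose the 5.
The complement is exactly 5 genuine: C(8,5)·C(5,0) = 56.
Probability = 1 − 56/1287 = 1231/1287.

1231/1287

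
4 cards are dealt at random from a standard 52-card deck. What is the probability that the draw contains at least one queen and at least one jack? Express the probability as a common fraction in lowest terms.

1332/20825

There are C(52,4) = 270725 possible draws.
By inclusion-exclusion on the complements, draws missing all queens or all jacks: C(48,4) + C(48,4) − C(44,4) = 194580 + 194580 − 135751 = 253409.
So draws with at least one of each: 270725 − 253409 = 17316, probability 17316/270725 = 1332/20825.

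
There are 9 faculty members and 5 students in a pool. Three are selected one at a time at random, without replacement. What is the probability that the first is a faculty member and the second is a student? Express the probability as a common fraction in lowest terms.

45/182

Multiply the conditional probabilities at each draw: 9/14 · 5/13 = 45/182.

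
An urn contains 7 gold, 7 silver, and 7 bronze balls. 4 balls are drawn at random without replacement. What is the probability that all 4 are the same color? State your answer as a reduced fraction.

1/57

There are C(21,4) = 5985 ways to draw 4 balls.
All same color: C(7,4) + C(7,4) + C(7,4) = 35 + 35 + 35 = 105.
Probability = 105/5985 = 1/57.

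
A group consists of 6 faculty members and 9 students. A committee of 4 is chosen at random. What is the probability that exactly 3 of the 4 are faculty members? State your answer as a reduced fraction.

12/91

Total number of selections: C(15,4) = 1365.
Selections with exactly 3 faculty members: choose 3 of the 6 faculty members and 1 of the 9 students, C(6,3)·C(9,1) = 20·9 = 180.
Probability = 180/1365 = 12/91.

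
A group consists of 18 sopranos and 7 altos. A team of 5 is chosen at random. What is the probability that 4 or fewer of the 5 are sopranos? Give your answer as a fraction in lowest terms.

Total selections: C(25,5) = 53130.
The complement is exactly 5 sopranos: C(18,5)·C(7,0) = 8568.
Probability = 1 − 8568/53130 = 44562/53130 = 1061/1265.

1061/1265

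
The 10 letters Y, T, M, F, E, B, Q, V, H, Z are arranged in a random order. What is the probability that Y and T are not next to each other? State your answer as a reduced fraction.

4/5

There are 10! = 3628800 arrangements.
Arrangements with Y and T adjacent: 2·9! = 725760.
So not adjacent: 3628800 − 725760 = 2903040, probability 2903040/3628800 = 4/5.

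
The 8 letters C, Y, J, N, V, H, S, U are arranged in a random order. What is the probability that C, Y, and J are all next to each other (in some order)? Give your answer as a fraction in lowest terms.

There are 8! = 40320 arrangements.
Treat the three as one block: 6! placements × 3! orders within the block = 720·6 = 4320.
Probability = 4320/40320 = 3/28.

3/28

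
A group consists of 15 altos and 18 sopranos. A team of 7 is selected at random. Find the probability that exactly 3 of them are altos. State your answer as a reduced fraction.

There are C(33,7) = 4272048 ways to choose 7 from 33.
Selections with exactly 3 altos: choose 3 of the 15 altos and 4 of the 18 sopranos, C(15,3)·C(18,4) = 455·3060 = 1392300.
Probability = 1392300/4272048 = 38675/118668.

38675/118668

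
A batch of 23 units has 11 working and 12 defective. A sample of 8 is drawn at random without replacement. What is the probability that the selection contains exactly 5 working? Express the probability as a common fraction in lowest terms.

1540/7429

The sample space is all 8-subsets of the 23: C(23,8) = 490314.
Selections with exactly 5 working: choose 5 of the 11 working and 3 of the 12 defective, C(11,5)·C(12,3) = 462·220 = 101640.
Probability = 101640/490314 = 1540/7429.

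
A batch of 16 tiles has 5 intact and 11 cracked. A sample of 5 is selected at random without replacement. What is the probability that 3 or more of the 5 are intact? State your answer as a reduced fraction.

101/728

There are C(16,5) = 4368 ways to choose the 5.
Favorable selections (3 or more intact): C(5,3)·C(11,2) + C(5,4)·C(11,1) + C(5,5)·C(11,0) = 550 + 55 + 1 = 606.
Probability = 606/4368 = 101/728.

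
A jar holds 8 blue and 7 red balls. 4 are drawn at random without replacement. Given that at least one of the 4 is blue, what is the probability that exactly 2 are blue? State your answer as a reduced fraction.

Work in counts. Selections with at least one blue: C(15,4) − C(7,4) = 1365 − 35 = 1330.
Of those, selections where exactly 2 are blue: C(8,2)·C(7,2) = 28·21 = 588.
Conditional probability = 588/1330 = 42/95.

42/95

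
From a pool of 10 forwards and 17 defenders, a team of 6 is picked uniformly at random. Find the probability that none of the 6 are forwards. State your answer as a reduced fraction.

There are C(27,6) = 296010 possible selections.
Selections with no forwards (all defenders): C(17,6) = 12376.
Probability = 12376/296010 = 476/11385.

476/11385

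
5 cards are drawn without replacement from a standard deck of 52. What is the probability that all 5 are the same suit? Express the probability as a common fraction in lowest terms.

33/16660

There are C(52,5) = 2598960 possible 5-card hands.
Hands of one suit: 4 suits × C(13,5) = 4·1287 = 5148.
Probability = 5148/2598960 = 33/16660.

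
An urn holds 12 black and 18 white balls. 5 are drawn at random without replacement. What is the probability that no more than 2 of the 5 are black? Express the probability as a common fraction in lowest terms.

1836/2639

There are C(30,5) = 142506 ways to choose the 5.
Favorable selections (no more than 2 black): C(12,0)·C(18,5) + C(12,1)·C(18,4) + C(12,2)·C(18,3) = 8568 + 36720 + 53856 = 99144.
Probability = 99144/142506 = 1836/2639.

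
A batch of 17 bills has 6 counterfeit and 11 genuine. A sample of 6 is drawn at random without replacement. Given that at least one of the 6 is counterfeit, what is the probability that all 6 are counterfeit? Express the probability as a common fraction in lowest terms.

1/11914

Work in counts. Selections with at least one counterfeit: C(17,6) − C(11,6) = 12376 − 462 = 11914.
Of those, selections where all 6 are counterfeit: C(6,6) = 1.
Conditional probability = 1/11914.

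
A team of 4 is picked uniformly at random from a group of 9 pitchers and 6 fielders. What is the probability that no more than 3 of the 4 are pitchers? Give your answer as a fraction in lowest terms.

59/65

Total selections: C(15,4) = 1365.
The complement is exactly 4 pitchers: C(9,4)·C(6,0) = 126.
Probability = 1 − 126/1365 = 1239/1365 = 59/65.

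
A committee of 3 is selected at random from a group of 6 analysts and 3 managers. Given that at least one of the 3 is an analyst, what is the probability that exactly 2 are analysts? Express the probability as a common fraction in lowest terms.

Work in counts. Selections with at least one analyst: C(9,3) − C(3,3) = 84 − 1 = 83.
Of those, selections where exactly 2 are analysts: C(6,2)·C(3,1) = 15·3 = 45.
Conditional probability = 45/83.

45/83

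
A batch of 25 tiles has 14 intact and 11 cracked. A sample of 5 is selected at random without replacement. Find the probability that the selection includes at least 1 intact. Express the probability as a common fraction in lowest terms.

114/115

Total selections: C(25,5) = 53130.
The complement is all 5 are cracked: C(11,5) = 462.
Probability = 1 − 462/53130 = 52668/53130 = 114/115.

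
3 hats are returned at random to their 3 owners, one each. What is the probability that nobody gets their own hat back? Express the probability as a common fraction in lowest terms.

1/3

There are 3! = 6 assignments.
By inclusion-exclusion, assignments with no fixed points: C(3,0)·3! − C(3,1)·2! + C(3,2)·1! − C(3,3)·0! = 2.
Probability = 2/6 = 1/3.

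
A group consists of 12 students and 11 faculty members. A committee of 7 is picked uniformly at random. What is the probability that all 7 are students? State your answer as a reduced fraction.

24/7429

There are C(23,7) = 245157 possible selections.
Selections with all students: C(12,7) = 792.
Probability = 792/245157 = 24/7429.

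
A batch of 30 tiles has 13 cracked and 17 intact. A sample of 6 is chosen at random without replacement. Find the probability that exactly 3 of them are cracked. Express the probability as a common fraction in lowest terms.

2992/9135

There are C(30,6) = 593775 ways to choose 6 from 30.
Selections with exactly 3 cracked: choose 3 of the 13 cracked and 3 of the 17 intact, C(13,3)·C(17,3) = 286·680 = 194480.
Probability = 194480/593775 = 2992/9135.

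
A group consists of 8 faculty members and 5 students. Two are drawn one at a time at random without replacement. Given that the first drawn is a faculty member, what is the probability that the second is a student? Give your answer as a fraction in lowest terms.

5/12

After removing one faculty member, 12 remain: 7 faculty members and 5 students.
So the probability the next is a student is 5/12.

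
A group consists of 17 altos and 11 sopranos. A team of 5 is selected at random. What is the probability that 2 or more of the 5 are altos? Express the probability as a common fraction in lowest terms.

Total selections: C(28,5) = 98280.
Count the complement (fewer than 2 altos): C(17,0)·C(11,5) + C(17,1)·C(11,4) = 462 + 5610 = 6072.
Probability = 1 − 6072/98280 = 92208/98280 = 3842/4095.

3842/4095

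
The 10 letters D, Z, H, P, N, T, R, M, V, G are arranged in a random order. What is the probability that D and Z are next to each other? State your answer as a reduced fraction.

1/5

There are 10! = 3628800 arrangements.
Treat D and Z as a block: 9! arrangements of the blocks × 2 orders within the block = 2·362880 = 725760.
Probability = 725760/3628800 = 1/5.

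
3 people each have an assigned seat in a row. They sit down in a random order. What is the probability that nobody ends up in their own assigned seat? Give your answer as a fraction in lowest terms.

There are 3! = 6 seatings.
By inclusion-exclusion, seatings with no fixed points: C(3,0)·3! − C(3,1)·2! + C(3,2)·1! − C(3,3)·0! = 2.
Probability = 2/6 = 1/3.

1/3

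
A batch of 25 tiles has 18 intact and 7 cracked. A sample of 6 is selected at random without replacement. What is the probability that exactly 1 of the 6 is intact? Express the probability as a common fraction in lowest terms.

27/12650

The sample space is all 6-subsets of the 25: C(25,6) = 177100.
Selections with exactly 1 intact: choose 1 of the 18 intact and 5 of the 7 cracked, C(18,1)·C(7,5) = 18·21 = 378.
Probability = 378/177100 = 27/12650.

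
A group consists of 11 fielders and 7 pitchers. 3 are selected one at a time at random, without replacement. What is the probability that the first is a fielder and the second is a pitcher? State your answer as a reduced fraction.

Multiply the conditional probabilities at each draw: 11/18 · 7/17 = 77/306.

77/306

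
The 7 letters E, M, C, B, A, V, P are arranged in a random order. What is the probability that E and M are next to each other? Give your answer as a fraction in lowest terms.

2/7

There are 7! = 5040 arrangements.
Treat E and M as a block: 6! arrangements of the blocks × 2 orders within the block = 2·720 = 1440.
Probability = 1440/5040 = 2/7.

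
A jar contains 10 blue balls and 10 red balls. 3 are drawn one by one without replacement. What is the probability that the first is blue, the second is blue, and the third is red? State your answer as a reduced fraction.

Multiply the conditional probabilities at each draw: 10/20 · 9/19 · 10/18 = 900/6840 = 5/38.

5/38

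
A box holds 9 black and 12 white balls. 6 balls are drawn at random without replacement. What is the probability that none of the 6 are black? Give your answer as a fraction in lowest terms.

11/646

There are C(21,6) = 54264 possible selections.
Selections with no black (all white): C(12,6) = 924.
Probability = 924/54264 = 11/646.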